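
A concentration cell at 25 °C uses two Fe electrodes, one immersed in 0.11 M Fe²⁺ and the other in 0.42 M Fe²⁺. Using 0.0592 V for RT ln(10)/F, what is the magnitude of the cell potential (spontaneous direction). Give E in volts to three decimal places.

+0.017 V

For a concentration cell E°cell = 0. The 0.42 M side is the cathode (reduction is favoured where [Fe²⁺] is higher).
With n = 2, E = −(0.0592/2) log([Fe²⁺]ₐₙ/[Fe²⁺]꜀ₐₜ) = −(0.0592/2) log(0.11/0.42) = −(0.0592/2)(-0.582) = +0.017 V.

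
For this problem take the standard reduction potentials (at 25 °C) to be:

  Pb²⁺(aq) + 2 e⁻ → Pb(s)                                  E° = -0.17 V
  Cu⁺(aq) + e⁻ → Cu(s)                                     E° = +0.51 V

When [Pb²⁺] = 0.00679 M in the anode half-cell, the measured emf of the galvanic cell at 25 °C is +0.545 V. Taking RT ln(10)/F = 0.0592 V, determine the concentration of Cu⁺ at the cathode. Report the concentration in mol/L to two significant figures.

0.00043 M

Cu⁺/Cu is the cathode, Pb²⁺/Pb the anode: E°cell = +0.68 V, n = 2.
Overall reaction: 2 Cu⁺(aq) + Pb(s) → 2 Cu(s) + Pb²⁺(aq); Q = [Pb²⁺]^1/[Cu⁺]^2.
From E = E° − (0.0592/n) log Q: log Q = (E° − E)·n/0.0592 = (+0.68 − (+0.545))·2/0.0592 = 4.5608.
So 2·log[Cu⁺] = 1·log(0.00679) − log Q = -2.1681 − (4.5608) = -6.7289; log[Cu⁺] = -6.7289 / 2 = -3.3645; [Cu⁺] = 10^(-3.3645) ≈ 0.00043 M.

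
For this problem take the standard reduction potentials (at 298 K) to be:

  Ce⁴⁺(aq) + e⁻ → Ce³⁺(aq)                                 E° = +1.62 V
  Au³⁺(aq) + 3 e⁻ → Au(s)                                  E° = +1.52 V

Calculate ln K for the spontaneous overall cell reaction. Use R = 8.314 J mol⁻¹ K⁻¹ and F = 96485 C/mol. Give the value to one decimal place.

11.7

Cathode: Ce⁴⁺/Ce³⁺; anode: Au³⁺/Au. E°cell = (+1.62) − (+1.52) = +0.10 V, with n = 3.
ΔG° = −nFE° = −RT ln K, so ln K = nFE°/(RT) = (3)(96485)(+0.10) / ((8.314)(298)) = 11.683.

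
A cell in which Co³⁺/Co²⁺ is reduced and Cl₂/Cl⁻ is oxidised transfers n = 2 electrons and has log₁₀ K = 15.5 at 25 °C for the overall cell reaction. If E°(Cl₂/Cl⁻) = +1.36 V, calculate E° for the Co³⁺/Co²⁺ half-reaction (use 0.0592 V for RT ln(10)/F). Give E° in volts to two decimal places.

E°cell = (0.0592/n)·log K = (0.0592/2)(15.5) = +0.459 V.
Since Co³⁺/Co²⁺ is the cathode and Cl₂/Cl⁻ the anode, E°cell = E°(Co³⁺/Co²⁺) − E°(Cl₂/Cl⁻).
So E°(Co³⁺/Co²⁺) = E°cell + E°(Cl₂/Cl⁻) = +0.459 + (+1.36) = +1.82 V.

+1.82 V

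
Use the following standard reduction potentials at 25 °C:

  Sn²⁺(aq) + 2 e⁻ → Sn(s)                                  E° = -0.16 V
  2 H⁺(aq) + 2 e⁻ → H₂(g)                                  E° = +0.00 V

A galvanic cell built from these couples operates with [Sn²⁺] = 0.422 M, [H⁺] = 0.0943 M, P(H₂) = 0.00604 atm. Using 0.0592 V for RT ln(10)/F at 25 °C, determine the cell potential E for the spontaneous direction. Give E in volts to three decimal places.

H⁺/H₂ is the cathode (higher E°), Sn²⁺/Sn the anode: E°cell = +0.00 − (-0.16) = +0.16 V, n = 2.
Overall: 2 H⁺(aq) + Sn(s) → H₂(g) + Sn²⁺(aq)
Q = P(H₂)·[Sn²⁺] / ([H⁺]^2); log Q = -0.543.
E = E° − (0.0592/n) log Q = +0.16 − (0.0592/2)(-0.543) = +0.176 V.

+0.176 V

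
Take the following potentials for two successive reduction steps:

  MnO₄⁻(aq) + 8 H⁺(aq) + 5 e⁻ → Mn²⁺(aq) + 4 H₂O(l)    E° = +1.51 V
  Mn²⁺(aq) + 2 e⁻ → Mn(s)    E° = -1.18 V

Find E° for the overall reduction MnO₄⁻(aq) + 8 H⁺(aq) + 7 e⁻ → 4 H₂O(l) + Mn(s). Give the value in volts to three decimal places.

+0.741 V

Standard free energies of sequential steps add: ΔG°₃ = ΔG°₁ + ΔG°₂, so n₃E°₃ = n₁E°₁ + n₂E°₂.
E°₃ = (5×+1.51 + 2×-1.18) / 7 = (+5.190) / 7 = +0.741 V.
E° values themselves are not directly additive — weighting by electron count is essential.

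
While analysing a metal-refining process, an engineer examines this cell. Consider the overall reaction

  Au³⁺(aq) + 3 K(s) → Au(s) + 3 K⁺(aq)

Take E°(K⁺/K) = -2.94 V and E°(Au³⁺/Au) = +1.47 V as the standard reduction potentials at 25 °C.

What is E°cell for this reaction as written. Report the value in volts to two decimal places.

The Au³⁺/Au couple has the higher reduction potential, so it is the cathode; K⁺/K is oxidised at the anode.
E°cell = E°(cathode) − E°(anode) = (+1.47) − (-2.94) = +4.41 V.

+4.41 V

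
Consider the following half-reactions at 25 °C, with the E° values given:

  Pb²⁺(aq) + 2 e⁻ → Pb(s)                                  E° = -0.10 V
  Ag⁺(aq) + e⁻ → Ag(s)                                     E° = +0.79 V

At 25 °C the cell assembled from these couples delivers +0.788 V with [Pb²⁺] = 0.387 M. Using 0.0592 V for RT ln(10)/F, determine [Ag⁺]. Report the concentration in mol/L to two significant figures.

Ag⁺/Ag is the cathode, Pb²⁺/Pb the anode: E°cell = +0.89 V, n = 2.
Overall reaction: 2 Ag⁺(aq) + Pb(s) → 2 Ag(s) + Pb²⁺(aq); Q = [Pb²⁺]^1/[Ag⁺]^2.
From E = E° − (0.0592/n) log Q: log Q = (E° − E)·n/0.0592 = (+0.89 − (+0.788))·2/0.0592 = 3.4459.
So 2·log[Ag⁺] = 1·log(0.387) − log Q = -0.4123 − (3.4459) = -3.8582; log[Ag⁺] = -3.8582 / 2 = -1.9291; [Ag⁺] = 10^(-1.9291) ≈ 0.012 M.

0.012 M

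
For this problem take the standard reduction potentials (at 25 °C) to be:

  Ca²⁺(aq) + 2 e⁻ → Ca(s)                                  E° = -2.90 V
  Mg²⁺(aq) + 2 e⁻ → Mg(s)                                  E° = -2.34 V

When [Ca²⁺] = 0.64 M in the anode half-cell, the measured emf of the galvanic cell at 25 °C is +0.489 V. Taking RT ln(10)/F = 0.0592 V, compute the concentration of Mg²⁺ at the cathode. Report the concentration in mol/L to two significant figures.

Mg²⁺/Mg is the cathode, Ca²⁺/Ca the anode: E°cell = +0.56 V, n = 2.
Overall reaction: Mg²⁺(aq) + Ca(s) → Mg(s) + Ca²⁺(aq); Q = [Ca²⁺]^1/[Mg²⁺]^1.
From E = E° − (0.0592/n) log Q: log Q = (E° − E)·n/0.0592 = (+0.56 − (+0.489))·2/0.0592 = 2.3986.
So 1·log[Mg²⁺] = 1·log(0.64) − log Q = -0.1938 − (2.3986) = -2.5924; [Mg²⁺] = 10^(-2.5924) ≈ 0.0026 M.

0.0026 M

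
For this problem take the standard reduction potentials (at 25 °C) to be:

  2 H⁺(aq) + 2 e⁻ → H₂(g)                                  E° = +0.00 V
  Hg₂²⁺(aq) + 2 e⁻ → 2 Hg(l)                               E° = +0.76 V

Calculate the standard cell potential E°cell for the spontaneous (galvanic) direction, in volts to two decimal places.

+0.76 V

The Hg₂²⁺/Hg couple has the higher reduction potential, so it is the cathode; H⁺/H₂ is oxidised at the anode.
E°cell = E°(cathode) − E°(anode) = (+0.76) − (+0.00) = +0.76 V.
Since E°cell > 0, the reaction is spontaneous under standard conditions.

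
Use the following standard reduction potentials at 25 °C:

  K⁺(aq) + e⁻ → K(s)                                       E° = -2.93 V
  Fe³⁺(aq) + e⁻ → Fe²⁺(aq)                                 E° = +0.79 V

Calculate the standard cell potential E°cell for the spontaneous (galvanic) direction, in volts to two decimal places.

+3.72 V

The Fe³⁺/Fe²⁺ couple has the higher reduction potential, so it is the cathode; K⁺/K is oxidised at the anode.
E°cell = E°(cathode) − E°(anode) = (+0.79) − (-2.93) = +3.72 V.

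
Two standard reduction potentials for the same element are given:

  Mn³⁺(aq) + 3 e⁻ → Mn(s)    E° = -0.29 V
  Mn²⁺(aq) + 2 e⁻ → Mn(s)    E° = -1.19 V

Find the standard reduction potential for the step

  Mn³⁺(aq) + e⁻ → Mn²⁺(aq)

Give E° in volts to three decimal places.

Sequential free energies add, so n₃E°₃ = n₁E°₁ + n₂E°₂.
With n₃ = 3, and the known step contributing 2×(-1.19) V, the unknown satisfies 1·E° = 3×(-0.29) − 2×(-1.19) = +1.510.
E° = +1.510 / 1 = +1.510 V.

+1.510 V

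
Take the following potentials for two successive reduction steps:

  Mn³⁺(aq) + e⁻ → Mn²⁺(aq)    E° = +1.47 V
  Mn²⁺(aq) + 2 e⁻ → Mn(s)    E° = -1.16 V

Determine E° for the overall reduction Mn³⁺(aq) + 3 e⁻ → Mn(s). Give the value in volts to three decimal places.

Standard free energies of sequential steps add: ΔG°₃ = ΔG°₁ + ΔG°₂, so n₃E°₃ = n₁E°₁ + n₂E°₂.
E°₃ = (1×+1.47 + 2×-1.16) / 3 = (-0.850) / 3 = -0.283 V.

-0.283 V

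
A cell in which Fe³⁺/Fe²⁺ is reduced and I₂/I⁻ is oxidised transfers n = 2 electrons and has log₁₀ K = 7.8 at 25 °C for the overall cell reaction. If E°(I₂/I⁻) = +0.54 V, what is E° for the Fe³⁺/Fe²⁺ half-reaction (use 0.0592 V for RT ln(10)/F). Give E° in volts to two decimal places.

E°cell = (0.0592/n)·log K = (0.0592/2)(7.8) = +0.231 V.
Since Fe³⁺/Fe²⁺ is the cathode and I₂/I⁻ the anode, E°cell = E°(Fe³⁺/Fe²⁺) − E°(I₂/I⁻).
So E°(Fe³⁺/Fe²⁺) = E°cell + E°(I₂/I⁻) = +0.231 + (+0.54) = +0.77 V.

+0.77 V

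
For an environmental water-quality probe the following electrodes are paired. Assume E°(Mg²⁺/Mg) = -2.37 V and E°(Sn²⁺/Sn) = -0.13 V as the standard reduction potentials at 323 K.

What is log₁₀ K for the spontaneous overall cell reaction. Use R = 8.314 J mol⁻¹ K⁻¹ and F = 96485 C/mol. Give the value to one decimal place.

Cathode: Sn²⁺/Sn; anode: Mg²⁺/Mg. E°cell = (-0.13) − (-2.37) = +2.24 V, with n = 2.
ΔG° = −nFE° = −RT ln K, so ln K = nFE°/(RT) = (2)(96485)(+2.24) / ((8.314)(323)) = 160.963.
log₁₀ K = 160.963 / ln 10 = 69.9.

69.9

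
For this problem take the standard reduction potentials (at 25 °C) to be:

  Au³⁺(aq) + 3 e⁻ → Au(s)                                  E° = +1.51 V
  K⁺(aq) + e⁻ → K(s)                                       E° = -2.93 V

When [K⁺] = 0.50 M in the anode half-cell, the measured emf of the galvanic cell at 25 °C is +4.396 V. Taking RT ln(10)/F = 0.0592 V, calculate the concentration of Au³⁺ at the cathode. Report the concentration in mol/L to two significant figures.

Au³⁺/Au is the cathode, K⁺/K the anode: E°cell = +4.44 V, n = 3.
Overall reaction: Au³⁺(aq) + 3 K(s) → Au(s) + 3 K⁺(aq); Q = [K⁺]^3/[Au³⁺]^1.
From E = E° − (0.0592/n) log Q: log Q = (E° − E)·n/0.0592 = (+4.44 − (+4.396))·3/0.0592 = 2.2297.
So 1·log[Au³⁺] = 3·log(0.5) − log Q = -0.9031 − (2.2297) = -3.1328; [Au³⁺] = 10^(-3.1328) ≈ 0.00074 M.

0.00074 M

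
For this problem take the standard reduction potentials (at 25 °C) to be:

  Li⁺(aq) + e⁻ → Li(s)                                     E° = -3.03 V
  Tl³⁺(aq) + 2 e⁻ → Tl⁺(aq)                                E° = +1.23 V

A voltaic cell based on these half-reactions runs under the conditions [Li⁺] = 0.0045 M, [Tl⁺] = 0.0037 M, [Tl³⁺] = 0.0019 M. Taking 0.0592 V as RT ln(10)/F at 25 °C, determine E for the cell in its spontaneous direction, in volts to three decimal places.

+4.390 V

Tl³⁺/Tl⁺ is the cathode (higher E°), Li⁺/Li the anode: E°cell = +1.23 − (-3.03) = +4.26 V, n = 2.
Overall: Tl³⁺(aq) + 2 Li(s) → Tl⁺(aq) + 2 Li⁺(aq)
Q = [Tl⁺]·[Li⁺]^2 / ([Tl³⁺]); log Q = -4.404.
E = E° − (0.0592/n) log Q = +4.26 − (0.0592/2)(-4.404) = +4.390 V.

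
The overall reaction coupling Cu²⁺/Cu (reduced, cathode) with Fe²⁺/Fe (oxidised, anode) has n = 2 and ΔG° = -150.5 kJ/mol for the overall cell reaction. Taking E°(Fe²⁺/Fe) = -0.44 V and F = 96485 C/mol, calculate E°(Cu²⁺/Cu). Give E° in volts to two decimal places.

+0.34 V

E°cell = −ΔG°/(nF) = −(-150.5×10³)/((2)(96485)) = +0.780 V.
Since Cu²⁺/Cu is the cathode and Fe²⁺/Fe the anode, E°cell = E°(Cu²⁺/Cu) − E°(Fe²⁺/Fe).
So E°(Cu²⁺/Cu) = E°cell + E°(Fe²⁺/Fe) = +0.780 + (-0.44) = +0.34 V.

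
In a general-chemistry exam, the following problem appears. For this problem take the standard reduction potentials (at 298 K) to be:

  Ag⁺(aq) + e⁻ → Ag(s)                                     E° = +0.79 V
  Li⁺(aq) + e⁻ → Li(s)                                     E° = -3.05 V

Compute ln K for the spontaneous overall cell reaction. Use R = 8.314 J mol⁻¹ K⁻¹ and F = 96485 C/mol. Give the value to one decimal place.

Cathode: Ag⁺/Ag; anode: Li⁺/Li. E°cell = (+0.79) − (-3.05) = +3.84 V, with n = 1.
ΔG° = −nFE° = −RT ln K, so ln K = nFE°/(RT) = (1)(96485)(+3.84) / ((8.314)(298)) = 149.543.

149.5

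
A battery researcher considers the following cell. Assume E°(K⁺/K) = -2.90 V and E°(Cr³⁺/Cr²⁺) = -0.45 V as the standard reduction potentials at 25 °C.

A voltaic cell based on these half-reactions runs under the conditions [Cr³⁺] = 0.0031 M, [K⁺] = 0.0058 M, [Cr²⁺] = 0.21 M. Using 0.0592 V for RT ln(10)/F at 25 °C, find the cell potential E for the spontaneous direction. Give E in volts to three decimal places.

Cr³⁺/Cr²⁺ is the cathode (higher E°), K⁺/K the anode: E°cell = -0.45 − (-2.90) = +2.45 V, n = 1.
Overall: Cr³⁺(aq) + K(s) → Cr²⁺(aq) + K⁺(aq)
Q = [Cr²⁺]·[K⁺] / ([Cr³⁺]); log Q = -0.406.
E = E° − (0.0592/n) log Q = +2.45 − (0.0592/1)(-0.406) = +2.474 V.

+2.474 V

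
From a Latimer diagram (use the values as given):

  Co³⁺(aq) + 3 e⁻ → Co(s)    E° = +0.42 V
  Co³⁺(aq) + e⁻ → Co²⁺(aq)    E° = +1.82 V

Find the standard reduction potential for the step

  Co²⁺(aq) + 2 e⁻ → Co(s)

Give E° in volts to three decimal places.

-0.280 V

Sequential free energies add, so n₃E°₃ = n₁E°₁ + n₂E°₂.
With n₃ = 3, and the known step contributing 1×(+1.82) V, the unknown satisfies 2·E° = 3×(+0.42) − 1×(+1.82) = -0.560.
E° = -0.560 / 2 = -0.280 V.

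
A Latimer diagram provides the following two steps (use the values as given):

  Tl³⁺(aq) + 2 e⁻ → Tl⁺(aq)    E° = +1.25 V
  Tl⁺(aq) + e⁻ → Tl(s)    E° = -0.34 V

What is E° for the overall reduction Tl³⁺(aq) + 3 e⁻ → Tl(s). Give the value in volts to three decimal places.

+0.720 V

Standard free energies of sequential steps add: ΔG°₃ = ΔG°₁ + ΔG°₂, so n₃E°₃ = n₁E°₁ + n₂E°₂.
E°₃ = (2×+1.25 + 1×-0.34) / 3 = (+2.160) / 3 = +0.720 V.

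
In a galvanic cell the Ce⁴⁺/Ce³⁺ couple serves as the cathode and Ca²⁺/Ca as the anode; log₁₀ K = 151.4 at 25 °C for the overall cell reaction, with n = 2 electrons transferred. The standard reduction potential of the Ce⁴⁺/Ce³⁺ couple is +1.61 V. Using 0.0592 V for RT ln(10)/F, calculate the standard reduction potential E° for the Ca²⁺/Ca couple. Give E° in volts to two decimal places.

E°cell = (0.0592/n)·log K = (0.0592/2)(151.4) = +4.481 V.
Since Ce⁴⁺/Ce³⁺ is the cathode and Ca²⁺/Ca the anode, E°cell = E°(Ce⁴⁺/Ce³⁺) − E°(Ca²⁺/Ca).
So E°(Ca²⁺/Ca) = E°(Ce⁴⁺/Ce³⁺) − E°cell = (+1.61) − (+4.481) = -2.87 V.

-2.87 V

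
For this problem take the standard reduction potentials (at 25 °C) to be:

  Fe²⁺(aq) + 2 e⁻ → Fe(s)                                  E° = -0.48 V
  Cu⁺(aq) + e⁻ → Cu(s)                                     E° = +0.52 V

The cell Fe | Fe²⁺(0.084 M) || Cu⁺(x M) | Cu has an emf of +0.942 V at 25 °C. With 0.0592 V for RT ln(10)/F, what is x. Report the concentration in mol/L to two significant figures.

Cu⁺/Cu is the cathode, Fe²⁺/Fe the anode: E°cell = +1.00 V, n = 2.
Overall reaction: 2 Cu⁺(aq) + Fe(s) → 2 Cu(s) + Fe²⁺(aq); Q = [Fe²⁺]^1/[Cu⁺]^2.
From E = E° − (0.0592/n) log Q: log Q = (E° − E)·n/0.0592 = (+1.00 − (+0.942))·2/0.0592 = 1.9595.
So 2·log[Cu⁺] = 1·log(0.084) − log Q = -1.0757 − (1.9595) = -3.0352; log[Cu⁺] = -3.0352 / 2 = -1.5176; [Cu⁺] = 10^(-1.5176) ≈ 0.030 M.

0.030 M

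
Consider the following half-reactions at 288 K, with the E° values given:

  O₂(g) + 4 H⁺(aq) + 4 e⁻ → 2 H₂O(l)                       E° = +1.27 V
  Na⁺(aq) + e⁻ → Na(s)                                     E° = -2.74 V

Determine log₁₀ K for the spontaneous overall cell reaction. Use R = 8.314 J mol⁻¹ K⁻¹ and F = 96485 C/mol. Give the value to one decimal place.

280.7

Cathode: O₂/H₂O; anode: Na⁺/Na. E°cell = (+1.27) − (-2.74) = +4.01 V, with n = 4.
ΔG° = −nFE° = −RT ln K, so ln K = nFE°/(RT) = (4)(96485)(+4.01) / ((8.314)(288)) = 646.341.
log₁₀ K = 646.341 / ln 10 = 280.7.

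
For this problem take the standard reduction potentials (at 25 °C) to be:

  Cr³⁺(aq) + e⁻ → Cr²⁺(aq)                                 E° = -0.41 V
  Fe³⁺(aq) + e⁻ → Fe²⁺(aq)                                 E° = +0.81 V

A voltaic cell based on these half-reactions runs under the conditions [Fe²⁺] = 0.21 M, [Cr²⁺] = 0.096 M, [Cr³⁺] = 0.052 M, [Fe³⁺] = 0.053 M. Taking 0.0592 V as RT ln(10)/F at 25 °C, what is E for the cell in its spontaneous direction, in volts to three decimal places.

+1.200 V

Fe³⁺/Fe²⁺ is the cathode (higher E°), Cr³⁺/Cr²⁺ the anode: E°cell = +0.81 − (-0.41) = +1.22 V, n = 1.
Overall: Fe³⁺(aq) + Cr²⁺(aq) → Fe²⁺(aq) + Cr³⁺(aq)
Q = [Fe²⁺]·[Cr³⁺] / ([Fe³⁺]·[Cr²⁺]); log Q = 0.332.
E = E° − (0.0592/n) log Q = +1.22 − (0.0592/1)(0.332) = +1.200 V.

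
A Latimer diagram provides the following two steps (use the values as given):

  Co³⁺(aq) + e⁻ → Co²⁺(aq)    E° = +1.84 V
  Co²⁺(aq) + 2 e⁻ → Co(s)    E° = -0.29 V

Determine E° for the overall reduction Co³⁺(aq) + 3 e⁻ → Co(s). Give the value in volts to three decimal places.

+0.420 V

Adding the free-energy changes (−nFE°) of the two steps gives −n₃FE°₃ = −n₁FE°₁ − n₂FE°₂.
E°₃ = (1×+1.84 + 2×-0.29) / 3 = (+1.260) / 3 = +0.420 V.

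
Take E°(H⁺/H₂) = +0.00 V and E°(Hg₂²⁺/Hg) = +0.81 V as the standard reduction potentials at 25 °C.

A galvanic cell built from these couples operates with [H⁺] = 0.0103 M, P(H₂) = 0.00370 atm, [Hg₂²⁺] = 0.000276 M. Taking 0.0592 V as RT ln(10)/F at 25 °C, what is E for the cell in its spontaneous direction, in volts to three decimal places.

Hg₂²⁺/Hg is the cathode (higher E°), H⁺/H₂ the anode: E°cell = +0.81 − (+0.00) = +0.81 V, n = 2.
Overall: Hg₂²⁺(aq) + H₂(g) → 2 Hg(l) + 2 H⁺(aq)
Q = [H⁺]^2 / ([Hg₂²⁺]·P(H₂)); log Q = 2.017.
E = E° − (0.0592/n) log Q = +0.81 − (0.0592/2)(2.017) = +0.750 V.

+0.750 V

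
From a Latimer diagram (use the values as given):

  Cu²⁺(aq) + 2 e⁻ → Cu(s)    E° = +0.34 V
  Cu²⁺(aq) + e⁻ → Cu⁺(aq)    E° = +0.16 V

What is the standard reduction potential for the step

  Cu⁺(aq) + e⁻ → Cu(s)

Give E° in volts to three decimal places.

+0.520 V

Sequential free energies add, so n₃E°₃ = n₁E°₁ + n₂E°₂.
With n₃ = 2, and the known step contributing 1×(+0.16) V, the unknown satisfies 1·E° = 2×(+0.34) − 1×(+0.16) = +0.520.
E° = +0.520 / 1 = +0.520 V.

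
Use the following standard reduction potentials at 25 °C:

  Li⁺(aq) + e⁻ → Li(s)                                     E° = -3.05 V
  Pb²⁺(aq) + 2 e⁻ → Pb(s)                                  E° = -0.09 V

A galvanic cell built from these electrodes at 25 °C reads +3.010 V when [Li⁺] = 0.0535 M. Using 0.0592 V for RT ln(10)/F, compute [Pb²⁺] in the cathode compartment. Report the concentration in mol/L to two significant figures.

0.14 M

Pb²⁺/Pb is the cathode, Li⁺/Li the anode: E°cell = +2.96 V, n = 2.
Overall reaction: Pb²⁺(aq) + 2 Li(s) → Pb(s) + 2 Li⁺(aq); Q = [Li⁺]^2/[Pb²⁺]^1.
From E = E° − (0.0592/n) log Q: log Q = (E° − E)·n/0.0592 = (+2.96 − (+3.010))·2/0.0592 = -1.6892.
So 1·log[Pb²⁺] = 2·log(0.0535) − log Q = -2.5433 − (-1.6892) = -0.8541; [Pb²⁺] = 10^(-0.8541) ≈ 0.14 M.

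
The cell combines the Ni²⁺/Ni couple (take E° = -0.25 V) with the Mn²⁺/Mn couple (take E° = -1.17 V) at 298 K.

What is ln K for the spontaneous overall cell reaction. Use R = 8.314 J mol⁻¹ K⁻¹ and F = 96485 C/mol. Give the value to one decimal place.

71.7

Cathode: Ni²⁺/Ni; anode: Mn²⁺/Mn. E°cell = (-0.25) − (-1.17) = +0.92 V, with n = 2.
ΔG° = −nFE° = −RT ln K, so ln K = nFE°/(RT) = (2)(96485)(+0.92) / ((8.314)(298)) = 71.656.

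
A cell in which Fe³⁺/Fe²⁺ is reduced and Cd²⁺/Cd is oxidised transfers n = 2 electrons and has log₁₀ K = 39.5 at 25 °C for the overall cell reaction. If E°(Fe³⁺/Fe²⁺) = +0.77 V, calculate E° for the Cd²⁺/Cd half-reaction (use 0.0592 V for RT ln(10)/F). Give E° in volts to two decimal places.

-0.40 V

E°cell = (0.0592/n)·log K = (0.0592/2)(39.5) = +1.169 V.
Since Fe³⁺/Fe²⁺ is the cathode and Cd²⁺/Cd the anode, E°cell = E°(Fe³⁺/Fe²⁺) − E°(Cd²⁺/Cd).
So E°(Cd²⁺/Cd) = E°(Fe³⁺/Fe²⁺) − E°cell = (+0.77) − (+1.169) = -0.40 V.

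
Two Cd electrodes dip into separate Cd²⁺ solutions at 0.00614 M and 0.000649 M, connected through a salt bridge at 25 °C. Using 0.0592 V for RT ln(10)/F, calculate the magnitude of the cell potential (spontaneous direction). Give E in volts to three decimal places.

For a concentration cell E°cell = 0. The 0.00614 M side is the cathode (reduction is favoured where [Cd²⁺] is higher).
With n = 2, E = −(0.0592/2) log([Cd²⁺]ₐₙ/[Cd²⁺]꜀ₐₜ) = −(0.0592/2) log(0.000649/0.00614) = −(0.0592/2)(-0.976) = +0.029 V.

+0.029 V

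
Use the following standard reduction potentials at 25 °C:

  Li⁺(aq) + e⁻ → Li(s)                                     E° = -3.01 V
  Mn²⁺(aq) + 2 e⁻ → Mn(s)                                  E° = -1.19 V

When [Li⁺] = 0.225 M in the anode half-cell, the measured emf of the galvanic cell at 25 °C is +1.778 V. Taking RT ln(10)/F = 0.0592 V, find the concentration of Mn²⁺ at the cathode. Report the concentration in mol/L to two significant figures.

Mn²⁺/Mn is the cathode, Li⁺/Li the anode: E°cell = +1.82 V, n = 2.
Overall reaction: Mn²⁺(aq) + 2 Li(s) → Mn(s) + 2 Li⁺(aq); Q = [Li⁺]^2/[Mn²⁺]^1.
From E = E° − (0.0592/n) log Q: log Q = (E° − E)·n/0.0592 = (+1.82 − (+1.778))·2/0.0592 = 1.4189.
So 1·log[Mn²⁺] = 2·log(0.225) − log Q = -1.2956 − (1.4189) = -2.7145; [Mn²⁺] = 10^(-2.7145) ≈ 0.0019 M.

0.0019 M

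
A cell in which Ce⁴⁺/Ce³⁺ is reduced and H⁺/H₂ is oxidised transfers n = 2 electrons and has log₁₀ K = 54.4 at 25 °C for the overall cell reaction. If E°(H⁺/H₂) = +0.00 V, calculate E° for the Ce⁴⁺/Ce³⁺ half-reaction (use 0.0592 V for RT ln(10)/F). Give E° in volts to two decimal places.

+1.61 V

E°cell = (0.0592/n)·log K = (0.0592/2)(54.4) = +1.610 V.
Since Ce⁴⁺/Ce³⁺ is the cathode and H⁺/H₂ the anode, E°cell = E°(Ce⁴⁺/Ce³⁺) − E°(H⁺/H₂).
So E°(Ce⁴⁺/Ce³⁺) = E°cell + E°(H⁺/H₂) = +1.610 + (+0.00) = +1.61 V.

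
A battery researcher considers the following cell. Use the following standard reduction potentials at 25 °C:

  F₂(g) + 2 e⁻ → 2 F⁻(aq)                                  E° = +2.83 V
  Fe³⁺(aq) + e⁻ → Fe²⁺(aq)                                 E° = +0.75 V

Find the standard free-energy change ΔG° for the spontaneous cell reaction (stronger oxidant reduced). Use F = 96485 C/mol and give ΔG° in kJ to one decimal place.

-401.4 kJ

F₂/F⁻ (E° = +2.83 V) is the cathode; Fe³⁺/Fe²⁺ (E° = +0.75 V) is the anode, so E°cell = +2.08 V.
Balancing electrons gives n = 2 (lcm of 2 and 1).
ΔG° = −nFE° = −(2)(96485)(+2.08) = -401,378 J = -401.4 kJ.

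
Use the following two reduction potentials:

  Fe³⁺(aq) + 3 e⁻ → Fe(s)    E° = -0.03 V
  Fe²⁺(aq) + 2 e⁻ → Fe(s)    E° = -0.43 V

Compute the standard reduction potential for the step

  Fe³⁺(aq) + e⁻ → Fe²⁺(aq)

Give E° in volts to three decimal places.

+0.770 V

Sequential free energies add, so n₃E°₃ = n₁E°₁ + n₂E°₂.
With n₃ = 3, and the known step contributing 2×(-0.43) V, the unknown satisfies 1·E° = 3×(-0.03) − 2×(-0.43) = +0.770.
E° = +0.770 / 1 = +0.770 V.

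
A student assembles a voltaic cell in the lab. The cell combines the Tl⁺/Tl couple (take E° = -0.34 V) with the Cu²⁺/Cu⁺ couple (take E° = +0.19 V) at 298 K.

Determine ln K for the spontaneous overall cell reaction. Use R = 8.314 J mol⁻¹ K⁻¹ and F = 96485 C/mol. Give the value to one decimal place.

Cathode: Cu²⁺/Cu⁺; anode: Tl⁺/Tl. E°cell = (+0.19) − (-0.34) = +0.53 V, with n = 1.
ΔG° = −nFE° = −RT ln K, so ln K = nFE°/(RT) = (1)(96485)(+0.53) / ((8.314)(298)) = 20.640.

20.6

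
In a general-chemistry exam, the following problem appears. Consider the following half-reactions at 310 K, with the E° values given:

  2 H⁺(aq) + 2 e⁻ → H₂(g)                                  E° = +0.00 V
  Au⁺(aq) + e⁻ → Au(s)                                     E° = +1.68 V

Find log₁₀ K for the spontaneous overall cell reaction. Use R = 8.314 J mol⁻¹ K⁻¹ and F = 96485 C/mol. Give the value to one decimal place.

54.6

Cathode: Au⁺/Au; anode: H⁺/H₂. E°cell = (+1.68) − (+0.00) = +1.68 V, with n = 2.
ΔG° = −nFE° = −RT ln K, so ln K = nFE°/(RT) = (2)(96485)(+1.68) / ((8.314)(310)) = 125.785.
log₁₀ K = 125.785 / ln 10 = 54.6.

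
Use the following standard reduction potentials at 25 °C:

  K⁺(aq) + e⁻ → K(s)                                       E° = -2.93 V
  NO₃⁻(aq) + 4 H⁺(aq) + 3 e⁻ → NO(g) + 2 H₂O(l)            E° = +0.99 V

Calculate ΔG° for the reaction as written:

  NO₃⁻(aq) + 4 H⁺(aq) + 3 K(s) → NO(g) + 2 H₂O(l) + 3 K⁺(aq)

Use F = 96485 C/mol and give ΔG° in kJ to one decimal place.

As written, NO₃⁻/NO is reduced (cathode) and K⁺/K is oxidised (anode), so E°cell = (+0.99) − (-2.93) = +3.92 V.
Balancing electrons gives n = 3.
ΔG° = −nFE° = −(3)(96485)(+3.92) = -1,134,664 J = -1134.7 kJ.

-1134.7 kJ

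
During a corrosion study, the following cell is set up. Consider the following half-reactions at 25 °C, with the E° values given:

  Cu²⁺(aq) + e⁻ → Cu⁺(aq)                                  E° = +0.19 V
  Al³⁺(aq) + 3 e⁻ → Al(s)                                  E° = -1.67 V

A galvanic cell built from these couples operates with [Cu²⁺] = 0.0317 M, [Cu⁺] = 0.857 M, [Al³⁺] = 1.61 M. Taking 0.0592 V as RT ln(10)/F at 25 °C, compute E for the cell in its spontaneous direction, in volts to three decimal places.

+1.771 V

Cu²⁺/Cu⁺ is the cathode (higher E°), Al³⁺/Al the anode: E°cell = +0.19 − (-1.67) = +1.86 V, n = 3.
Overall: 3 Cu²⁺(aq) + Al(s) → 3 Cu⁺(aq) + Al³⁺(aq)
Q = [Cu⁺]^3·[Al³⁺] / ([Cu²⁺]^3); log Q = 4.503.
E = E° − (0.0592/n) log Q = +1.86 − (0.0592/3)(4.503) = +1.771 V.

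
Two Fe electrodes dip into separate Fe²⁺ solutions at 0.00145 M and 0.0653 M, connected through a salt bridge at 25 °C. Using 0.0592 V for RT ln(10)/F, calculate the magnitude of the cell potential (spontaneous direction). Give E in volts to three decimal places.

+0.049 V

For a concentration cell E°cell = 0. The 0.0653 M side is the cathode (reduction is favoured where [Fe²⁺] is higher).
With n = 2, E = −(0.0592/2) log([Fe²⁺]ₐₙ/[Fe²⁺]꜀ₐₜ) = −(0.0592/2) log(0.00145/0.0653) = −(0.0592/2)(-1.654) = +0.049 V.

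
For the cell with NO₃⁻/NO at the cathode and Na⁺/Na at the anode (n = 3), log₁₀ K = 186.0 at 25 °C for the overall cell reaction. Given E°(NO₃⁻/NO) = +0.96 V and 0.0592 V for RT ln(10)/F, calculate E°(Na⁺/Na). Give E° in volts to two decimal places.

-2.71 V

E°cell = (0.0592/n)·log K = (0.0592/3)(186.0) = +3.670 V.
Since NO₃⁻/NO is the cathode and Na⁺/Na the anode, E°cell = E°(NO₃⁻/NO) − E°(Na⁺/Na).
So E°(Na⁺/Na) = E°(NO₃⁻/NO) − E°cell = (+0.96) − (+3.670) = -2.71 V.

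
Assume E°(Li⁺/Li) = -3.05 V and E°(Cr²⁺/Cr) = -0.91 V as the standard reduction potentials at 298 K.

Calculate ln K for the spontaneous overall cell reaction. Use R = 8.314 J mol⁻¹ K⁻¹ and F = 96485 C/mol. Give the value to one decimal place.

Cathode: Cr²⁺/Cr; anode: Li⁺/Li. E°cell = (-0.91) − (-3.05) = +2.14 V, with n = 2.
ΔG° = −nFE° = −RT ln K, so ln K = nFE°/(RT) = (2)(96485)(+2.14) / ((8.314)(298)) = 166.678.

166.7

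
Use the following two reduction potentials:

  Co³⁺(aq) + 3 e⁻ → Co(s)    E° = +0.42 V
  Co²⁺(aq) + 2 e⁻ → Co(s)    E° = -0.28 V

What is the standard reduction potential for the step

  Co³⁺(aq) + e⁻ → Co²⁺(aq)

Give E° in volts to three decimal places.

Sequential free energies add, so n₃E°₃ = n₁E°₁ + n₂E°₂.
With n₃ = 3, and the known step contributing 2×(-0.28) V, the unknown satisfies 1·E° = 3×(+0.42) − 2×(-0.28) = +1.820.
E° = +1.820 / 1 = +1.820 V.

+1.820 V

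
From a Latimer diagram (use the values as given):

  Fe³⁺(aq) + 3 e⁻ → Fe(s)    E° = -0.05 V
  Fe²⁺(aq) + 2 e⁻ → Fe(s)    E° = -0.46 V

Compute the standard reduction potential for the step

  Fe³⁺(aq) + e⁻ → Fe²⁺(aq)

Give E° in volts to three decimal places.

+0.770 V

Sequential free energies add, so n₃E°₃ = n₁E°₁ + n₂E°₂.
With n₃ = 3, and the known step contributing 2×(-0.46) V, the unknown satisfies 1·E° = 3×(-0.05) − 2×(-0.46) = +0.770.
E° = +0.770 / 1 = +0.770 V.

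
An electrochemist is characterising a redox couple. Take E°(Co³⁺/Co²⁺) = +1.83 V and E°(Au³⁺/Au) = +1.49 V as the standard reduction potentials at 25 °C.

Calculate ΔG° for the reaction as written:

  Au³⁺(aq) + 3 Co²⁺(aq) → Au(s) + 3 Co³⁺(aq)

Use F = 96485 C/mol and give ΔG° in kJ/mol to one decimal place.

+98.4 kJ/mol

As written, Au³⁺/Au is reduced (cathode) and Co³⁺/Co²⁺ is oxidised (anode), so E°cell = (+1.49) − (+1.83) = -0.34 V.
Balancing electrons gives n = 3.
ΔG° = −nFE° = −(3)(96485)(-0.34) = 98,415 J = +98.4 kJ/mol.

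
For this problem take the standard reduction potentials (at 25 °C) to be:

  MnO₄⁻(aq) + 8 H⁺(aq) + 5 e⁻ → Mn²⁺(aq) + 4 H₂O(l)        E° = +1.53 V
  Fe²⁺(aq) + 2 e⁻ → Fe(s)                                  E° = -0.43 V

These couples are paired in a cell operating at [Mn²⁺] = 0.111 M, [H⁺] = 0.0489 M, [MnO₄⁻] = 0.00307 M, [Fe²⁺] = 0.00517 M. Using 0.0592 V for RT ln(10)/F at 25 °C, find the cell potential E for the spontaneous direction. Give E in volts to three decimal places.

+1.885 V

MnO₄⁻/Mn²⁺ is the cathode (higher E°), Fe²⁺/Fe the anode: E°cell = +1.53 − (-0.43) = +1.96 V, n = 10.
Overall: 2 MnO₄⁻(aq) + 16 H⁺(aq) + 5 Fe(s) → 2 Mn²⁺(aq) + 8 H₂O(l) + 5 Fe²⁺(aq)
Q = [Mn²⁺]^2·[Fe²⁺]^5 / ([MnO₄⁻]^2·[H⁺]^16); log Q = 12.655.
E = E° − (0.0592/n) log Q = +1.96 − (0.0592/10)(12.655) = +1.885 V.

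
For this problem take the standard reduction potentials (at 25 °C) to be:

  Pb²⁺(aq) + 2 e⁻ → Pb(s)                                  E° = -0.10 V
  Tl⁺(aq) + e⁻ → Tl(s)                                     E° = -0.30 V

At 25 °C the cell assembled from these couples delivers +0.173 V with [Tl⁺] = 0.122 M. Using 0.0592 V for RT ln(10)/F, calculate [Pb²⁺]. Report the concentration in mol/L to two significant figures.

0.0018 M

Pb²⁺/Pb is the cathode, Tl⁺/Tl the anode: E°cell = +0.20 V, n = 2.
Overall reaction: Pb²⁺(aq) + 2 Tl(s) → Pb(s) + 2 Tl⁺(aq); Q = [Tl⁺]^2/[Pb²⁺]^1.
From E = E° − (0.0592/n) log Q: log Q = (E° − E)·n/0.0592 = (+0.20 − (+0.173))·2/0.0592 = 0.9122.
So 1·log[Pb²⁺] = 2·log(0.122) − log Q = -1.8273 − (0.9122) = -2.7395; [Pb²⁺] = 10^(-2.7395) ≈ 0.0018 M.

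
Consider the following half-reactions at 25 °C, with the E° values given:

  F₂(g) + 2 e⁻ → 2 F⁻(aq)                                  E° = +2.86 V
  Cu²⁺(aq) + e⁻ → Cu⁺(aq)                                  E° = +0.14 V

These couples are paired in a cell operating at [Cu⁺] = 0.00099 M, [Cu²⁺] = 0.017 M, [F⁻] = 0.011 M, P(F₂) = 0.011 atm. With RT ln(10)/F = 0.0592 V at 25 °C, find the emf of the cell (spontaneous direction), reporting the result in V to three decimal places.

+2.705 V

F₂/F⁻ is the cathode (higher E°), Cu²⁺/Cu⁺ the anode: E°cell = +2.86 − (+0.14) = +2.72 V, n = 2.
Overall: F₂(g) + 2 Cu⁺(aq) → 2 F⁻(aq) + 2 Cu²⁺(aq)
Q = [F⁻]^2·[Cu²⁺]^2 / (P(F₂)·[Cu⁺]^2); log Q = 0.511.
E = E° − (0.0592/n) log Q = +2.72 − (0.0592/2)(0.511) = +2.705 V.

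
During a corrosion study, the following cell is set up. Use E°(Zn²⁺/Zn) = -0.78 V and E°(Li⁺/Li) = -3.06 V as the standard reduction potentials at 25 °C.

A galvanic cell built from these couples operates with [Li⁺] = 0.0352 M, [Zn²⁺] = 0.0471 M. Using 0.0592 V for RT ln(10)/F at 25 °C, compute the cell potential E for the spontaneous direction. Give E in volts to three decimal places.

Zn²⁺/Zn is the cathode (higher E°), Li⁺/Li the anode: E°cell = -0.78 − (-3.06) = +2.28 V, n = 2.
Overall: Zn²⁺(aq) + 2 Li(s) → Zn(s) + 2 Li⁺(aq)
Q = [Li⁺]^2 / ([Zn²⁺]); log Q = -1.580.
E = E° − (0.0592/n) log Q = +2.28 − (0.0592/2)(-1.580) = +2.327 V.

+2.327 V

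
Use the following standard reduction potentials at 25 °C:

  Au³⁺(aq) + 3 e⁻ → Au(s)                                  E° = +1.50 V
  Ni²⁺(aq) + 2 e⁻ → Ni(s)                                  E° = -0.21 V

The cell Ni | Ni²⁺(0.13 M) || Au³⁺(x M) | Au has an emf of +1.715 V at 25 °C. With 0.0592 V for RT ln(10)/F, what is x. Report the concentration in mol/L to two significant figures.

Au³⁺/Au is the cathode, Ni²⁺/Ni the anode: E°cell = +1.71 V, n = 6.
Overall reaction: 2 Au³⁺(aq) + 3 Ni(s) → 2 Au(s) + 3 Ni²⁺(aq); Q = [Ni²⁺]^3/[Au³⁺]^2.
From E = E° − (0.0592/n) log Q: log Q = (E° − E)·n/0.0592 = (+1.71 − (+1.715))·6/0.0592 = -0.5068.
So 2·log[Au³⁺] = 3·log(0.13) − log Q = -2.6582 − (-0.5068) = -2.1514; log[Au³⁺] = -2.1514 / 2 = -1.0757; [Au³⁺] = 10^(-1.0757) ≈ 0.084 M.

0.084 M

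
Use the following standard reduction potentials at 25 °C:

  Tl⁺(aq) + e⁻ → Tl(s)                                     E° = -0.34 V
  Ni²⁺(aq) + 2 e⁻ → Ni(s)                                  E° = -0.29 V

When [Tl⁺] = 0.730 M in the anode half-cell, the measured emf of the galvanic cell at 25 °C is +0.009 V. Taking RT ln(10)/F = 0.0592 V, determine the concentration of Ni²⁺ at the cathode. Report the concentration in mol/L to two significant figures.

0.022 M

Ni²⁺/Ni is the cathode, Tl⁺/Tl the anode: E°cell = +0.05 V, n = 2.
Overall reaction: Ni²⁺(aq) + 2 Tl(s) → Ni(s) + 2 Tl⁺(aq); Q = [Tl⁺]^2/[Ni²⁺]^1.
From E = E° − (0.0592/n) log Q: log Q = (E° − E)·n/0.0592 = (+0.05 − (+0.009))·2/0.0592 = 1.3851.
So 1·log[Ni²⁺] = 2·log(0.73) − log Q = -0.2734 − (1.3851) = -1.6585; [Ni²⁺] = 10^(-1.6585) ≈ 0.022 M.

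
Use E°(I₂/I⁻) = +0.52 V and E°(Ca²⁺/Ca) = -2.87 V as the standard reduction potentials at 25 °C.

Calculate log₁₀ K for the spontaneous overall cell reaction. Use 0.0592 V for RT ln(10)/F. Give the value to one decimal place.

Cathode: I₂/I⁻; anode: Ca²⁺/Ca. E°cell = +3.39 V, n = 2.
log K = nE°cell / 0.0592 = (2)(+3.39) / 0.0592 = 114.5.

114.5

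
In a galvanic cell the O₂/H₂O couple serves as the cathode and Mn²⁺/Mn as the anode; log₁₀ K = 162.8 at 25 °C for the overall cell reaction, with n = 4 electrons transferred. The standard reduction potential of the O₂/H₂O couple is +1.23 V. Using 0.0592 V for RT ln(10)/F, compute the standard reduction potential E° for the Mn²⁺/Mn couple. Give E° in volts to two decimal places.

-1.18 V

E°cell = (0.0592/n)·log K = (0.0592/4)(162.8) = +2.409 V.
Since O₂/H₂O is the cathode and Mn²⁺/Mn the anode, E°cell = E°(O₂/H₂O) − E°(Mn²⁺/Mn).
So E°(Mn²⁺/Mn) = E°(O₂/H₂O) − E°cell = (+1.23) − (+2.409) = -1.18 V.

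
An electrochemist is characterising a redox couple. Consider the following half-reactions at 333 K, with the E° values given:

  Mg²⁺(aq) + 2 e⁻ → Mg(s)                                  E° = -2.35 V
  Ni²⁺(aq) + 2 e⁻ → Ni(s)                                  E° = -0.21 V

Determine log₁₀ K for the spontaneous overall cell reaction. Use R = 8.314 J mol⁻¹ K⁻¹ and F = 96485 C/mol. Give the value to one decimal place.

64.8

Cathode: Ni²⁺/Ni; anode: Mg²⁺/Mg. E°cell = (-0.21) − (-2.35) = +2.14 V, with n = 2.
ΔG° = −nFE° = −RT ln K, so ln K = nFE°/(RT) = (2)(96485)(+2.14) / ((8.314)(333)) = 149.159.
log₁₀ K = 149.159 / ln 10 = 64.8.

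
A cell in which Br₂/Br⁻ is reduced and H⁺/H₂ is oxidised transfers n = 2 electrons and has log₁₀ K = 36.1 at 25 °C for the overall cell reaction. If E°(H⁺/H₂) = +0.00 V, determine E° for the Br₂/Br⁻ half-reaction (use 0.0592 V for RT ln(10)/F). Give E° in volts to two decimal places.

+1.07 V

E°cell = (0.0592/n)·log K = (0.0592/2)(36.1) = +1.069 V.
Since Br₂/Br⁻ is the cathode and H⁺/H₂ the anode, E°cell = E°(Br₂/Br⁻) − E°(H⁺/H₂).
So E°(Br₂/Br⁻) = E°cell + E°(H⁺/H₂) = +1.069 + (+0.00) = +1.07 V.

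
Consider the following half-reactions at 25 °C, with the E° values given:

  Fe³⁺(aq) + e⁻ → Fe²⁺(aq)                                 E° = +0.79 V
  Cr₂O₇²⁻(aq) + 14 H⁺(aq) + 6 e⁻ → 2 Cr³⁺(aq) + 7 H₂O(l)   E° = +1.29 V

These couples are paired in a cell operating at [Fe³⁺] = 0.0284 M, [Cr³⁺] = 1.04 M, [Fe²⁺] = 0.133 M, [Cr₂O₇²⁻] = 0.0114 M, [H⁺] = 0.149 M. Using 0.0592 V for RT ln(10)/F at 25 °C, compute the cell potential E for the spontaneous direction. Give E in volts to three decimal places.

+0.406 V

Cr₂O₇²⁻/Cr³⁺ is the cathode (higher E°), Fe³⁺/Fe²⁺ the anode: E°cell = +1.29 − (+0.79) = +0.50 V, n = 6.
Overall: Cr₂O₇²⁻(aq) + 14 H⁺(aq) + 6 Fe²⁺(aq) → 2 Cr³⁺(aq) + 7 H₂O(l) + 6 Fe³⁺(aq)
Q = [Cr³⁺]^2·[Fe³⁺]^6 / ([Cr₂O₇²⁻]·[H⁺]^14·[Fe²⁺]^6); log Q = 9.529.
E = E° − (0.0592/n) log Q = +0.50 − (0.0592/6)(9.529) = +0.406 V.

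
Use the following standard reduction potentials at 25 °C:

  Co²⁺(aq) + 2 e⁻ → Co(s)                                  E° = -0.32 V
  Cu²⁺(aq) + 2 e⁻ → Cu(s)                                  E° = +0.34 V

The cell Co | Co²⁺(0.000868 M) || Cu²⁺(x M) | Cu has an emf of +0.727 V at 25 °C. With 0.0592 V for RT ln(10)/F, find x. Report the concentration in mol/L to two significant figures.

0.16 M

Cu²⁺/Cu is the cathode, Co²⁺/Co the anode: E°cell = +0.66 V, n = 2.
Overall reaction: Cu²⁺(aq) + Co(s) → Cu(s) + Co²⁺(aq); Q = [Co²⁺]^1/[Cu²⁺]^1.
From E = E° − (0.0592/n) log Q: log Q = (E° − E)·n/0.0592 = (+0.66 − (+0.727))·2/0.0592 = -2.2635.
So 1·log[Cu²⁺] = 1·log(0.000868) − log Q = -3.0615 − (-2.2635) = -0.7980; [Cu²⁺] = 10^(-0.7980) ≈ 0.16 M.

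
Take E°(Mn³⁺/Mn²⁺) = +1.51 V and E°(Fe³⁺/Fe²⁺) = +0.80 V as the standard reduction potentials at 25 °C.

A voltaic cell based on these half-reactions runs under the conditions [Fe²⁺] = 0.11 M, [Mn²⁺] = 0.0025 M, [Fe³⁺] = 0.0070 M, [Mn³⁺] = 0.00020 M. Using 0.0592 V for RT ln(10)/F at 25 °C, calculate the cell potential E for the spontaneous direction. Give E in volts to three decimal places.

Mn³⁺/Mn²⁺ is the cathode (higher E°), Fe³⁺/Fe²⁺ the anode: E°cell = +1.51 − (+0.80) = +0.71 V, n = 1.
Overall: Mn³⁺(aq) + Fe²⁺(aq) → Mn²⁺(aq) + Fe³⁺(aq)
Q = [Mn²⁺]·[Fe³⁺] / ([Mn³⁺]·[Fe²⁺]); log Q = -0.099.
E = E° − (0.0592/n) log Q = +0.71 − (0.0592/1)(-0.099) = +0.716 V.

+0.716 V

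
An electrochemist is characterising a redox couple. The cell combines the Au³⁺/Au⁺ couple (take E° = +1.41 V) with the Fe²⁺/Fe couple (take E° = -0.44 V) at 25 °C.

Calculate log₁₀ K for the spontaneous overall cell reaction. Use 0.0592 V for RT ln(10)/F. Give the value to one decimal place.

62.5

Cathode: Au³⁺/Au⁺; anode: Fe²⁺/Fe. E°cell = +1.85 V, n = 2.
log K = nE°cell / 0.0592 = (2)(+1.85) / 0.0592 = 62.5.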